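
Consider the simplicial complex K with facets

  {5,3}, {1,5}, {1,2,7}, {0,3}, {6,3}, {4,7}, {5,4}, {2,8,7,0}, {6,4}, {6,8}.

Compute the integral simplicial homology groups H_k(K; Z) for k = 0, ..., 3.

H_0 ≅ Z,  H_1 ≅ Z^4,  H_2 = 0,  H_3 = 0.

We work with the vertex ordering 0 < 1 < 2 < 3 < 4 < 5 < 6 < 7 < 8. The simplices of K, each written with vertices in increasing order, are:

  0-simplices (9): [0], [1], [2], [3], [4], [5], [6], [7], [8]
  1-simplices (16): [0,2], [0,3], [0,7], [0,8], [1,2], [1,5], [1,7], [2,7], [2,8], [3,5], [3,6], [4,5], [4,6], [4,7], [6,8], [7,8]
  2-simplices (5): [0,2,7], [0,2,8], [0,7,8], [1,2,7], [2,7,8]
  3-simplices (1): [0,2,7,8]

giving chain groups C_0 ≅ Z^9, C_1 ≅ Z^16, C_2 ≅ Z^5, C_3 ≅ Z^1.

Boundary ∂_1: C_1 → C_0 is given by ∂[p,q] = [q] − [p].
The resulting 9×16 matrix has rank 8, and its Smith normal form has invariant factors (1,1,1,1,1,1,1,1).

The boundary map ∂_2: C_2 → C_1 sends each 2-simplex [p,q,r] to [q,r] − [p,r] + [p,q]. For instance
  ∂[0,7,8] = [7,8] − [0,8] + [0,7],
  ∂[0,2,8] = [2,8] − [0,8] + [0,2].
The resulting 16×5 matrix has rank 4, and its Smith normal form has invariant factors (1,1,1,1).

Boundary ∂_3: C_3 → C_2 sends each 3-simplex σ to the alternating sum Σ_i (−1)^i (σ with its i-th vertex removed). For instance
  ∂[0,2,7,8] = [2,7,8] − [0,7,8] + [0,2,8] − [0,2,7].
This gives a 5×1 integer matrix of rank 1; reducing to Smith normal form yields diagonal entries (1).

Computing H_k = (kernel of ∂_k) / (image of ∂_{k+1}):

  H_0: rank C_0 − rank ∂_1 = 9 − 8 = 1, and the invariant factors of ∂_1 are all 1, so H_0 = Z.
  H_1: rank ker ∂_1 − rank ∂_2 = (16 − 8) − 4 = 4, and the invariant factors of ∂_2 are all 1, so H_1 = Z^4.
  H_2: rank ker ∂_2 − rank ∂_3 = (5 − 4) − 1 = 0, and the invariant factors of ∂_3 are all 1, so H_2 = 0.
  H_3: rank ker ∂_3 − rank ∂_4 = (1 − 1) − 0 = 0, and there is no ∂_4, so H_3 = 0.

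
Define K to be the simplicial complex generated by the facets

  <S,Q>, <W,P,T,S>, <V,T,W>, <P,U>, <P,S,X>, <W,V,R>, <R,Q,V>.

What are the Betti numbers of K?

b_0 = 1, b_1 = 1, b_2 = 0, b_3 = 0.

Take the total order P < Q < R < S < T < U < V < W < X on the vertex set. Then K (dimension 3) consists of the simplices:

  0-simplices (9): P, Q, R, S, T, U, V, W, X
  1-simplices (16): PS, PT, PU, PW, PX, QR, QS, QV, RV, RW, ST, SW, SX, TV, TW, VW
  2-simplices (8): PST, PSW, PSX, PTW, QRV, RVW, STW, TVW
  3-simplices (1): PSTW

Hence C_0 ≅ Z^9, C_1 ≅ Z^16, C_2 ≅ Z^8, C_3 ≅ Z^1.

∂_1: C_1 → C_0 sends each edge [p,q] (with p < q) to q − p. For instance
  ∂PW = W − P.
This gives a 9×16 integer matrix of rank 8; reducing to Smith normal form yields diagonal entries (1,1,1,1,1,1,1,1).

The boundary map ∂_2: C_2 → C_1 maps a triangle to the signed sum of its edges. For instance
  ∂STW = TW − SW + ST,
  ∂RVW = VW − RW + RV.
As a 16×8 matrix over Z this has rank 7, with invariant factors (1,1,1,1,1,1,1).

∂_3: C_3 → C_2 sends each 3-simplex σ to the alternating sum Σ_i (−1)^i (σ with its i-th vertex removed). For instance
  ∂PSTW = STW − PTW + PSW − PST.
As a 8×1 matrix over Z this has rank 1, with invariant factors (1).

Reading off H_k = ker ∂_k / im ∂_{k+1}:

  H_0: rank C_0 − rank ∂_1 = 9 − 8 = 1, and the invariant factors of ∂_1 are all 1, so H_0 = Z.
  H_1: rank ker ∂_1 − rank ∂_2 = (16 − 8) − 7 = 1, and the invariant factors of ∂_2 are all 1, so H_1 = Z.
  H_2: rank ker ∂_2 − rank ∂_3 = (8 − 7) − 1 = 0, and the invariant factors of ∂_3 are all 1, so H_2 = 0.
  H_3: rank ker ∂_3 − rank ∂_4 = (1 − 1) − 0 = 0, and there is no ∂_4, so H_3 = 0.

As a check, the Euler characteristic is 9 − 16 + 8 − 1 = 0, which agrees with 1 − 1 + 0 − 0 = 0.

Hence the Betti numbers are b_0 = 1, b_1 = 1, b_2 = 0, b_3 = 0.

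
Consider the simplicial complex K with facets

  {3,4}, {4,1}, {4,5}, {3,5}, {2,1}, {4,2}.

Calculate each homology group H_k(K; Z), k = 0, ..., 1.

Order the vertices as 1 < 2 < 3 < 4 < 5. Listing each simplex with vertices in this order, K has dimension 1 with simplices:

  0-simplices (5): [1], [2], [3], [4], [5]
  1-simplices (6): [1,2], [1,4], [2,4], [3,4], [3,5], [4,5]

so the chain groups are C_0 ≅ Z^5, C_1 ≅ Z^6.

∂_1: C_1 → C_0 sends each edge [p,q] (with p < q) to q − p. For instance
  ∂[1,2] = [2] − [1].
The resulting 5×6 matrix has rank 4, and its Smith normal form has invariant factors (1,1,1,1).

Now H_k = ker ∂_k / im ∂_{k+1}, so:

  H_0: rank C_0 − rank ∂_1 = 5 − 4 = 1, and the invariant factors of ∂_1 are all 1, so H_0 = Z.
  H_1: rank ker ∂_1 − rank ∂_2 = (6 − 4) − 0 = 2, and there is no ∂_2, so H_1 = Z^2.

As a check, the Euler characteristic is 5 − 6 = -1, which agrees with 1 − 2 = -1.

H_0 ≅ Z,  H_1 ≅ Z^2.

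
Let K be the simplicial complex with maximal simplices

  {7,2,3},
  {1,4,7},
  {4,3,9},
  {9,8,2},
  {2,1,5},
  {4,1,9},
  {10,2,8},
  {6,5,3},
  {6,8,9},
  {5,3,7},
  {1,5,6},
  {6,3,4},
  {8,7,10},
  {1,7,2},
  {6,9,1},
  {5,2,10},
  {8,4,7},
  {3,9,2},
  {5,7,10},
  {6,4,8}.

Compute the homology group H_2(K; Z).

Take the total order 1 < 2 < 3 < 4 < 5 < 6 < 7 < 8 < 9 < 10 on the vertex set. Then K (dimension 2) consists of the simplices:

  0-simplices (10): [1], [2], [3], [4], [5], [6], [7], [8], [9], [10]
  1-simplices (30): (30 of them)
  2-simplices (20): (20 of them)

giving chain groups C_0 ≅ Z^10, C_1 ≅ Z^30, C_2 ≅ Z^20.

Boundary ∂_1: C_1 → C_0 sends each edge [p,q] (with p < q) to q − p. For instance
  ∂[3,7] = [7] − [3].
This gives a 10×30 integer matrix of rank 9; reducing to Smith normal form yields diagonal entries (1,1,1,1,1,1,1,1,1).

Boundary ∂_2: C_2 → C_1 maps a triangle to the signed sum of its edges. For instance
  ∂[3,5,6] = [5,6] − [3,6] + [3,5],
  ∂[2,3,9] = [3,9] − [2,9] + [2,3].
This gives a 30×20 integer matrix of rank 20; reducing to Smith normal form yields diagonal entries (1,1,1,1,1,1,1,1,1,1,1,1,1,1,1,1,1,1,1,2).

Computing H_k = (kernel of ∂_k) / (image of ∂_{k+1}):

  H_2: rank ker ∂_2 − rank ∂_3 = (20 − 20) − 0 = 0, and there is no ∂_3, so H_2 = 0.

H_2 = 0.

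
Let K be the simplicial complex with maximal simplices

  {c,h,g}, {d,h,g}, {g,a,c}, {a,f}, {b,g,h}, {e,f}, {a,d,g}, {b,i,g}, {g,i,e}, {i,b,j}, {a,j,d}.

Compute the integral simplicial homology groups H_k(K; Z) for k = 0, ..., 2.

Order the vertices as a < b < c < d < e < f < g < h < i < j. Listing each simplex with vertices in this order, K has dimension 2 with simplices:

  0-simplices (10): a, b, c, d, e, f, g, h, i, j
  1-simplices (20): ac, ad, af, ag, aj, bg, bh, bi, bj, cg, ch, dg, dh, dj, ef, eg, ei, gh, gi, ij
  2-simplices (9): acg, adg, adj, bgh, bgi, bij, cgh, dgh, egi

so the chain groups are C_0 ≅ Z^10, C_1 ≅ Z^20, C_2 ≅ Z^9.

∂_1: C_1 → C_0 sends each edge [p,q] (with p < q) to q − p. For instance
  ∂gi = i − g.
This gives a 10×20 integer matrix of rank 9; reducing to Smith normal form yields diagonal entries (1,1,1,1,1,1,1,1,1).

∂_2: C_2 → C_1 maps a triangle to the signed sum of its edges. For instance
  ∂egi = gi − ei + eg,
  ∂bgi = gi − bi + bg.
As a 20×9 matrix over Z this has rank 9, with invariant factors (1,1,1,1,1,1,1,1,1).

Reading off H_k = ker ∂_k / im ∂_{k+1}:

  H_0: rank C_0 − rank ∂_1 = 10 − 9 = 1, and the invariant factors of ∂_1 are all 1, so H_0 = Z.
  H_1: rank ker ∂_1 − rank ∂_2 = (20 − 9) − 9 = 2, and the invariant factors of ∂_2 are all 1, so H_1 = Z^2.
  H_2: rank ker ∂_2 − rank ∂_3 = (9 − 9) − 0 = 0, and there is no ∂_3, so H_2 = 0.

H_0 ≅ Z,  H_1 ≅ Z^2,  H_2 = 0.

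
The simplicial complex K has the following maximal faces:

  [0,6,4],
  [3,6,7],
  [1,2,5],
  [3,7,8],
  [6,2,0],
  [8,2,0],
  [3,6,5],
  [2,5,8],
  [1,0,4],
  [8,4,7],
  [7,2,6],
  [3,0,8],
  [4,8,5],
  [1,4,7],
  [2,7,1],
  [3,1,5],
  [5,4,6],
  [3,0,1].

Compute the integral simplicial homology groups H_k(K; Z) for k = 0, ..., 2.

K has 9 vertices, 27 edges, 18 triangles.
rank ∂_0 = 0, rank ∂_1 = 8 ⇒ b_0 = 9 − 0 − 8 = 1; all invariant factors of ∂_1 are 1 so no torsion. So H_0 = Z.
rank ∂_1 = 8, rank ∂_2 = 17 ⇒ b_1 = 27 − 8 − 17 = 2; all invariant factors of ∂_2 are 1 so no torsion. So H_1 = Z^2.
rank ∂_2 = 17, rank ∂_3 = 0 ⇒ b_2 = 18 − 17 − 0 = 1. So H_2 = Z.

H_0 ≅ Z,  H_1 ≅ Z^2,  H_2 ≅ Z.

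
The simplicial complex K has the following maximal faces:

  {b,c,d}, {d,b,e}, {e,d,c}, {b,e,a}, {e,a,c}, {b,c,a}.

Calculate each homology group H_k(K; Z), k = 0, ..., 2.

H_0 = Z,  H_1 = 0,  H_2 = Z.

We work with the vertex ordering a < b < c < d < e. The simplices of K, each written with vertices in increasing order, are:

  0-simplices (5): a, b, c, d, e
  1-simplices (9): ab, ac, ae, bc, bd, be, cd, ce, de
  2-simplices (6): abc, abe, ace, bcd, bde, cde

giving chain groups C_0 ≅ Z^5, C_1 ≅ Z^9, C_2 ≅ Z^6.

Boundary ∂_1: C_1 → C_0 sends each edge [p,q] (with p < q) to q − p.
The resulting 5×9 matrix has rank 4, and its Smith normal form has invariant factors (1,1,1,1).

The boundary map ∂_2: C_2 → C_1 acts by ∂[p,q,r] = [q,r] − [p,r] + [p,q]. For instance
  ∂ace = ce − ae + ac,
  ∂bcd = cd − bd + bc.
This gives a 9×6 integer matrix of rank 5; reducing to Smith normal form yields diagonal entries (1,1,1,1,1).

Reading off H_k = ker ∂_k / im ∂_{k+1}:

  H_0: rank C_0 − rank ∂_1 = 5 − 4 = 1, and the invariant factors of ∂_1 are all 1, so H_0 ≅ Z.
  H_1: rank ker ∂_1 − rank ∂_2 = (9 − 4) − 5 = 0, and the invariant factors of ∂_2 are all 1, so H_1 ≅ 0.
  H_2: rank ker ∂_2 − rank ∂_3 = (6 − 5) − 0 = 1, and there is no ∂_3, so H_2 ≅ Z.

As a check, the Euler characteristic is 5 − 9 + 6 = 2, which agrees with 1 − 0 + 1 = 2.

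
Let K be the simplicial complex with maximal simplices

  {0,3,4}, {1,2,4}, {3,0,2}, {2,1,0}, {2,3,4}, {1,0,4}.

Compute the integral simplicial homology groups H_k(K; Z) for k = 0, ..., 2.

H_0 ≅ Z,  H_1 = 0,  H_2 ≅ Z.

We work with the vertex ordering 0 < 1 < 2 < 3 < 4. The simplices of K, each written with vertices in increasing order, are:

  0-simplices (5): [0], [1], [2], [3], [4]
  1-simplices (9): [0,1], [0,2], [0,3], [0,4], [1,2], [1,4], [2,3], [2,4], [3,4]
  2-simplices (6): [0,1,2], [0,1,4], [0,2,3], [0,3,4], [1,2,4], [2,3,4]

Hence C_0 ≅ Z^5, C_1 ≅ Z^9, C_2 ≅ Z^6.

The boundary map ∂_1: C_1 → C_0 sends each edge [p,q] (with p < q) to q − p.
The resulting 5×9 matrix has rank 4, and its Smith normal form has invariant factors (1,1,1,1).

Boundary ∂_2: C_2 → C_1 sends each 2-simplex [p,q,r] to [q,r] − [p,r] + [p,q]. For instance
  ∂[0,1,4] = [1,4] − [0,4] + [0,1],
  ∂[2,3,4] = [3,4] − [2,4] + [2,3].
As a 9×6 matrix over Z this has rank 5, with invariant factors (1,1,1,1,1).

Computing H_k = (kernel of ∂_k) / (image of ∂_{k+1}):

  H_0: rank C_0 − rank ∂_1 = 5 − 4 = 1, and the invariant factors of ∂_1 are all 1, so H_0 ≅ Z.
  H_1: rank ker ∂_1 − rank ∂_2 = (9 − 4) − 5 = 0, and the invariant factors of ∂_2 are all 1, so H_1 ≅ 0.
  H_2: rank ker ∂_2 − rank ∂_3 = (6 − 5) − 0 = 1, and there is no ∂_3, so H_2 ≅ Z.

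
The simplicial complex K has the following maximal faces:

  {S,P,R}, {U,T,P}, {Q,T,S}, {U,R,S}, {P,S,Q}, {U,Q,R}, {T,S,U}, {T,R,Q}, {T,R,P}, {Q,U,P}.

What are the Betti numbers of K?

Fix the vertex order P < Q < R < S < T < U and write every simplex with vertices in increasing order. Then dim K = 2 and the simplices of K are:

  0-simplices (6): P, Q, R, S, T, U
  1-simplices (15): PQ, PR, PS, PT, PU, QR, QS, QT, QU, RS, RT, RU, ST, SU, TU
  2-simplices (10): PQS, PQU, PRS, PRT, PTU, QRT, QRU, QST, RSU, STU

Hence C_0 ≅ Z^6, C_1 ≅ Z^15, C_2 ≅ Z^10.

∂_1: C_1 → C_0 maps an edge to its endpoints' difference, ∂[p,q] = q − p.
The resulting 6×15 matrix has rank 5, and its Smith normal form has invariant factors (1,1,1,1,1).

∂_2: C_2 → C_1 maps a triangle to the signed sum of its edges. For instance
  ∂QST = ST − QT + QS,
  ∂PQS = QS − PS + PQ.
As a 15×10 matrix over Z this has rank 10, with invariant factors (1,1,1,1,1,1,1,1,1,2).

Computing H_k = (kernel of ∂_k) / (image of ∂_{k+1}):

  H_0: rank C_0 − rank ∂_1 = 6 − 5 = 1, and the invariant factors of ∂_1 are all 1, so H_0 ≅ Z.
  H_1: rank ker ∂_1 − rank ∂_2 = (15 − 5) − 10 = 0, and ∂_2 has invariant factor 2 > 1, so H_1 ≅ Z_2.
  H_2: rank ker ∂_2 − rank ∂_3 = (10 − 10) − 0 = 0, and there is no ∂_3, so H_2 ≅ 0.

(K is a triangulation of the real projective plane RP^2.)

Hence the Betti numbers are b_0 = 1, b_1 = 0, b_2 = 0.

b_0 = 1, b_1 = 0, b_2 = 0.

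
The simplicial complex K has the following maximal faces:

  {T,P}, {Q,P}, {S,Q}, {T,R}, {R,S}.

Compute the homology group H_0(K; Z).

H_0 ≅ Z.

Order the vertices as P < Q < R < S < T. Listing each simplex with vertices in this order, K has dimension 1 with simplices:

  0-simplices (5): P, Q, R, S, T
  1-simplices (5): PQ, PT, QS, RS, RT

Hence C_0 ≅ Z^5, C_1 ≅ Z^5.

∂_1: C_1 → C_0 is given by ∂[p,q] = [q] − [p]. For instance
  ∂PQ = Q − P.
The 5×5 boundary matrix has rank 4 and Smith normal form diag(1,1,1,1).

Computing H_k = (kernel of ∂_k) / (image of ∂_{k+1}):

  H_0: rank C_0 − rank ∂_1 = 5 − 4 = 1, and the invariant factors of ∂_1 are all 1, so H_0 ≅ Z.

(K is a triangulation of the circle S^1.)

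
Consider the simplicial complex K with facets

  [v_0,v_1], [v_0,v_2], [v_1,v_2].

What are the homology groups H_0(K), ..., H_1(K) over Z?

H_0 = Z,  H_1 = Z.

Take the total order v_0 < v_1 < v_2 on the vertex set. Then K (dimension 1) consists of the simplices:

  0-simplices (3): [v_0], [v_1], [v_2]
  1-simplices (3): [v_0,v_1], [v_0,v_2], [v_1,v_2]

Hence C_0 ≅ Z^3, C_1 ≅ Z^3.

The boundary map ∂_1: C_1 → C_0 sends each edge [p,q] (with p < q) to q − p. For instance
  ∂[v_1,v_2] = [v_2] − [v_1].
This gives a 3×3 integer matrix of rank 2; reducing to Smith normal form yields diagonal entries (1,1).

Now H_k = ker ∂_k / im ∂_{k+1}, so:

  H_0: rank C_0 − rank ∂_1 = 3 − 2 = 1, and the invariant factors of ∂_1 are all 1, so H_0 = Z.
  H_1: rank ker ∂_1 − rank ∂_2 = (3 − 2) − 0 = 1, and there is no ∂_2, so H_1 = Z.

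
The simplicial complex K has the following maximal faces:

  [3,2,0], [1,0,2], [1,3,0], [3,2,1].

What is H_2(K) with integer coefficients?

Fix the vertex order 0 < 1 < 2 < 3 and write every simplex with vertices in increasing order. Then dim K = 2 and the simplices of K are:

  0-simplices (4): [0], [1], [2], [3]
  1-simplices (6): [0,1], [0,2], [0,3], [1,2], [1,3], [2,3]
  2-simplices (4): [0,1,2], [0,1,3], [0,2,3], [1,2,3]

Hence C_0 ≅ Z^4, C_1 ≅ Z^6, C_2 ≅ Z^4.

∂_1: C_1 → C_0 is given by ∂[p,q] = [q] − [p]. For instance
  ∂[1,3] = [3] − [1].
The resulting 4×6 matrix has rank 3, and its Smith normal form has invariant factors (1,1,1).

The boundary map ∂_2: C_2 → C_1 sends each 2-simplex [p,q,r] to [q,r] − [p,r] + [p,q]. For instance
  ∂[1,2,3] = [2,3] − [1,3] + [1,2],
  ∂[0,1,3] = [1,3] − [0,3] + [0,1].
The resulting 6×4 matrix has rank 3, and its Smith normal form has invariant factors (1,1,1).

Computing H_k = (kernel of ∂_k) / (image of ∂_{k+1}):

  H_2: rank ker ∂_2 − rank ∂_3 = (4 − 3) − 0 = 1, and there is no ∂_3, so H_2 = Z.

(K is a triangulation of the 2-sphere S^2.)

H_2 ≅ Z.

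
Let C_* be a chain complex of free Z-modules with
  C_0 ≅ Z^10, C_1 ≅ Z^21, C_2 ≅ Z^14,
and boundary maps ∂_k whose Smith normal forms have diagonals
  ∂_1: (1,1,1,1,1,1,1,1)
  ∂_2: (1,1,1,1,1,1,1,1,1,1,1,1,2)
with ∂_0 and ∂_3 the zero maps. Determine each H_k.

H_0 = Z^2,  H_1 = Z/2Z,  H_2 = Z.

H_0: b_0 = 10 − 0 − 8 = 2; torsion from ∂_1 factors > 1: none. So H_0 = Z^2.
H_1: b_1 = 21 − 8 − 13 = 0; torsion from ∂_2 factors > 1: [2]. So H_1 = Z/2Z.
H_2: b_2 = 14 − 13 − 0 = 1; torsion from ∂_3 factors > 1: none. So H_2 = Z.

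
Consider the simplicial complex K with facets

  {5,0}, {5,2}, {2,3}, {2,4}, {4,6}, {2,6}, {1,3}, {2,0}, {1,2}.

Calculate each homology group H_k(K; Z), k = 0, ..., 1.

H_0 = Z,  H_1 = Z^3.

We work with the vertex ordering 0 < 1 < 2 < 3 < 4 < 5 < 6. The simplices of K, each written with vertices in increasing order, are:

  0-simplices (7): [0], [1], [2], [3], [4], [5], [6]
  1-simplices (9): [0,2], [0,5], [1,2], [1,3], [2,3], [2,4], [2,5], [2,6], [4,6]

Hence C_0 ≅ Z^7, C_1 ≅ Z^9.

The boundary map ∂_1: C_1 → C_0 sends each edge [p,q] (with p < q) to q − p. For instance
  ∂[2,5] = [5] − [2].
This gives a 7×9 integer matrix of rank 6; reducing to Smith normal form yields diagonal entries (1,1,1,1,1,1).

Reading off H_k = ker ∂_k / im ∂_{k+1}:

  H_0: rank C_0 − rank ∂_1 = 7 − 6 = 1, and the invariant factors of ∂_1 are all 1, so H_0 = Z.
  H_1: rank ker ∂_1 − rank ∂_2 = (9 − 6) − 0 = 3, and there is no ∂_2, so H_1 = Z^3.

As a check, the Euler characteristic is 7 − 9 = -2, which agrees with 1 − 3 = -2.
(K is a triangulation of a wedge of 3 circles.)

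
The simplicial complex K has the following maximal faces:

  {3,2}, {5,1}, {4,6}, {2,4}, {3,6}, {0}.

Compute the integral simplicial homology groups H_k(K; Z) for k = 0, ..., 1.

Take the total order 0 < 1 < 2 < 3 < 4 < 5 < 6 on the vertex set. Then K (dimension 1) consists of the simplices:

  0-simplices (7): [0], [1], [2], [3], [4], [5], [6]
  1-simplices (5): [1,5], [2,3], [2,4], [3,6], [4,6]

so the chain groups are C_0 ≅ Z^7, C_1 ≅ Z^5.

Boundary ∂_1: C_1 → C_0 is given by ∂[p,q] = [q] − [p]. For instance
  ∂[3,6] = [6] − [3].
The 7×5 boundary matrix has rank 4 and Smith normal form diag(1,1,1,1).

Computing H_k = (kernel of ∂_k) / (image of ∂_{k+1}):

  H_0: rank C_0 − rank ∂_1 = 7 − 4 = 3, and the invariant factors of ∂_1 are all 1, so H_0 = Z^3.
  H_1: rank ker ∂_1 − rank ∂_2 = (5 − 4) − 0 = 1, and there is no ∂_2, so H_1 = Z.

As a check, the Euler characteristic is 7 − 5 = 2, which agrees with 3 − 1 = 2.

H_0 ≅ Z^3,  H_1 ≅ Z.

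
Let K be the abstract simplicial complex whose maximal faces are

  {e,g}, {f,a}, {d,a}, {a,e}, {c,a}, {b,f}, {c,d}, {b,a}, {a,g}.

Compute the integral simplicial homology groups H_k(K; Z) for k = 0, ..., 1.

Take the total order a < b < c < d < e < f < g on the vertex set. Then K (dimension 1) consists of the simplices:

  0-simplices (7): a, b, c, d, e, f, g
  1-simplices (9): ab, ac, ad, ae, af, ag, bf, cd, eg

so the chain groups are C_0 ≅ Z^7, C_1 ≅ Z^9.

∂_1: C_1 → C_0 sends each edge [p,q] (with p < q) to q − p. For instance
  ∂cd = d − c.
As a 7×9 matrix over Z this has rank 6, with invariant factors (1,1,1,1,1,1).

From H_k ≅ ker(∂_k) / im(∂_{k+1}) we obtain:

  H_0: rank C_0 − rank ∂_1 = 7 − 6 = 1, and the invariant factors of ∂_1 are all 1, so H_0 ≅ Z.
  H_1: rank ker ∂_1 − rank ∂_2 = (9 − 6) − 0 = 3, and there is no ∂_2, so H_1 ≅ Z^3.

(K is a triangulation of a wedge of 3 circles.)

H_0 = Z,  H_1 = Z^3.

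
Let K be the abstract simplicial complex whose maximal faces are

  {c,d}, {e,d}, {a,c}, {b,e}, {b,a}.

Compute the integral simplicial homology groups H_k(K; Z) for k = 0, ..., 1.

H_0 ≅ Z,  H_1 ≅ Z.

We work with the vertex ordering a < b < c < d < e. The simplices of K, each written with vertices in increasing order, are:

  0-simplices (5): a, b, c, d, e
  1-simplices (5): ab, ac, be, cd, de

giving chain groups C_0 ≅ Z^5, C_1 ≅ Z^5.

Boundary ∂_1: C_1 → C_0 maps an edge to its endpoints' difference, ∂[p,q] = q − p. For instance
  ∂de = e − d.
The 5×5 boundary matrix has rank 4 and Smith normal form diag(1,1,1,1).

From H_k ≅ ker(∂_k) / im(∂_{k+1}) we obtain:

  H_0: rank C_0 − rank ∂_1 = 5 − 4 = 1, and the invariant factors of ∂_1 are all 1, so H_0 = Z.
  H_1: rank ker ∂_1 − rank ∂_2 = (5 − 4) − 0 = 1, and there is no ∂_2, so H_1 = Z.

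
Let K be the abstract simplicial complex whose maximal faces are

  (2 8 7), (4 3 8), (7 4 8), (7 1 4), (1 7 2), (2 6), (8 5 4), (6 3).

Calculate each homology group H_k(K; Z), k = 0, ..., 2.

Fix the vertex order 1 < 2 < 3 < 4 < 5 < 6 < 7 < 8 and write every simplex with vertices in increasing order. Then dim K = 2 and the simplices of K are:

  0-simplices (8): [1], [2], [3], [4], [5], [6], [7], [8]
  1-simplices (14): [1,2], [1,4], [1,7], [2,6], [2,7], [2,8], [3,4], [3,6], [3,8], [4,5], [4,7], [4,8], [5,8], [7,8]
  2-simplices (6): [1,2,7], [1,4,7], [2,7,8], [3,4,8], [4,5,8], [4,7,8]

so the chain groups are C_0 ≅ Z^8, C_1 ≅ Z^14, C_2 ≅ Z^6.

Boundary ∂_1: C_1 → C_0 maps an edge to its endpoints' difference, ∂[p,q] = q − p. For instance
  ∂[2,6] = [6] − [2].
This gives a 8×14 integer matrix of rank 7; reducing to Smith normal form yields diagonal entries (1,1,1,1,1,1,1).

∂_2: C_2 → C_1 maps a triangle to the signed sum of its edges. For instance
  ∂[1,4,7] = [4,7] − [1,7] + [1,4],
  ∂[4,5,8] = [5,8] − [4,8] + [4,5].
As a 14×6 matrix over Z this has rank 6, with invariant factors (1,1,1,1,1,1).

Reading off H_k = ker ∂_k / im ∂_{k+1}:

  H_0: rank C_0 − rank ∂_1 = 8 − 7 = 1, and the invariant factors of ∂_1 are all 1, so H_0 = Z.
  H_1: rank ker ∂_1 − rank ∂_2 = (14 − 7) − 6 = 1, and the invariant factors of ∂_2 are all 1, so H_1 = Z.
  H_2: rank ker ∂_2 − rank ∂_3 = (6 − 6) − 0 = 0, and there is no ∂_3, so H_2 = 0.

As a check, the Euler characteristic is 8 − 14 + 6 = 0, which agrees with 1 − 1 + 0 = 0.

H_0 = Z,  H_1 = Z,  H_2 = 0.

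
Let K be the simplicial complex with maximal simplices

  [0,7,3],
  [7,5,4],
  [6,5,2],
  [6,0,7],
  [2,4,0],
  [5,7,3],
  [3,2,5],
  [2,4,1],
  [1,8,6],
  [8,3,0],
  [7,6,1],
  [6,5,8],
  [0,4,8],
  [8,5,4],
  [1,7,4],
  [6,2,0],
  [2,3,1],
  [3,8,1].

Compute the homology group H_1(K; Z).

H_1 ≅ Z^2.

Order the vertices as 0 < 1 < 2 < 3 < 4 < 5 < 6 < 7 < 8. Listing each simplex with vertices in this order, K has dimension 2 with simplices:

  0-simplices (9): [0], [1], [2], [3], [4], [5], [6], [7], [8]
  1-simplices (27): (27 of them)
  2-simplices (18): [0,2,4], [0,2,6], [0,3,7], [0,3,8], [0,4,8], [0,6,7], [1,2,3], [1,2,4], [1,3,8], [1,4,7], [1,6,7], [1,6,8], [2,3,5], [2,5,6], [3,5,7], [4,5,7], [4,5,8], [5,6,8]

giving chain groups C_0 ≅ Z^9, C_1 ≅ Z^27, C_2 ≅ Z^18.

The boundary map ∂_1: C_1 → C_0 sends each edge [p,q] (with p < q) to q − p. For instance
  ∂[5,6] = [6] − [5].
This gives a 9×27 integer matrix of rank 8; reducing to Smith normal form yields diagonal entries (1,1,1,1,1,1,1,1).

Boundary ∂_2: C_2 → C_1 maps a triangle to the signed sum of its edges. For instance
  ∂[0,3,8] = [3,8] − [0,8] + [0,3],
  ∂[1,6,8] = [6,8] − [1,8] + [1,6].
The resulting 27×18 matrix has rank 17, and its Smith normal form has invariant factors (1,1,1,1,1,1,1,1,1,1,1,1,1,1,1,1,1).

Reading off H_k = ker ∂_k / im ∂_{k+1}:

  H_1: rank ker ∂_1 − rank ∂_2 = (27 − 8) − 17 = 2, and the invariant factors of ∂_2 are all 1, so H_1 = Z^2.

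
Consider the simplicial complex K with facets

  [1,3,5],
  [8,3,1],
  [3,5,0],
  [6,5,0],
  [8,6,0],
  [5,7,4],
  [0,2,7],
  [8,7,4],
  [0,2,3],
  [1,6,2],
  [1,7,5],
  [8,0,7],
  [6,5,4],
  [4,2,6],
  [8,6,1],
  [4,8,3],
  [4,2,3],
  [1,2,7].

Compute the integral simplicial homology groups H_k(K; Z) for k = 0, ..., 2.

H_0 ≅ Z,  H_1 ≅ Z^2,  H_2 ≅ Z.

We work with the vertex ordering 0 < 1 < 2 < 3 < 4 < 5 < 6 < 7 < 8. The simplices of K, each written with vertices in increasing order, are:

  0-simplices (9): [0], [1], [2], [3], [4], [5], [6], [7], [8]
  1-simplices (27): (27 of them)
  2-simplices (18): [0,2,3], [0,2,7], [0,3,5], [0,5,6], [0,6,8], [0,7,8], [1,2,6], [1,2,7], [1,3,5], [1,3,8], [1,5,7], [1,6,8], [2,3,4], [2,4,6], [3,4,8], [4,5,6], [4,5,7], [4,7,8]

giving chain groups C_0 ≅ Z^9, C_1 ≅ Z^27, C_2 ≅ Z^18.

The boundary map ∂_1: C_1 → C_0 maps an edge to its endpoints' difference, ∂[p,q] = q − p. For instance
  ∂[2,7] = [7] − [2].
The 9×27 boundary matrix has rank 8 and Smith normal form diag(1,1,1,1,1,1,1,1).

∂_2: C_2 → C_1 maps a triangle to the signed sum of its edges. For instance
  ∂[4,5,6] = [5,6] − [4,6] + [4,5],
  ∂[4,5,7] = [5,7] − [4,7] + [4,5].
This gives a 27×18 integer matrix of rank 17; reducing to Smith normal form yields diagonal entries (1,1,1,1,1,1,1,1,1,1,1,1,1,1,1,1,1).

Now H_k = ker ∂_k / im ∂_{k+1}, so:

  H_0: rank C_0 − rank ∂_1 = 9 − 8 = 1, and the invariant factors of ∂_1 are all 1, so H_0 = Z.
  H_1: rank ker ∂_1 − rank ∂_2 = (27 − 8) − 17 = 2, and the invariant factors of ∂_2 are all 1, so H_1 = Z^2.
  H_2: rank ker ∂_2 − rank ∂_3 = (18 − 17) − 0 = 1, and there is no ∂_3, so H_2 = Z.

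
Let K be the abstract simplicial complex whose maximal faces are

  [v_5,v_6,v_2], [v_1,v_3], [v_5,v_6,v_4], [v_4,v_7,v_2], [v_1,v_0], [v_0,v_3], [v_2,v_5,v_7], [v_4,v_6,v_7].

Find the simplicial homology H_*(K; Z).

We work with the vertex ordering v_0 < v_1 < v_2 < v_3 < v_4 < v_5 < v_6 < v_7. The simplices of K, each written with vertices in increasing order, are:

  0-simplices (8): [v_0], [v_1], [v_2], [v_3], [v_4], [v_5], [v_6], [v_7]
  1-simplices (13): [v_0,v_1], [v_0,v_3], [v_1,v_3], [v_2,v_4], [v_2,v_5], [v_2,v_6], [v_2,v_7], [v_4,v_5], [v_4,v_6], [v_4,v_7], [v_5,v_6], [v_5,v_7], [v_6,v_7]
  2-simplices (5): [v_2,v_4,v_7], [v_2,v_5,v_6], [v_2,v_5,v_7], [v_4,v_5,v_6], [v_4,v_6,v_7]

Hence C_0 ≅ Z^8, C_1 ≅ Z^13, C_2 ≅ Z^5.

Boundary ∂_1: C_1 → C_0 is given by ∂[p,q] = [q] − [p].
As a 8×13 matrix over Z this has rank 6, with invariant factors (1,1,1,1,1,1).

∂_2: C_2 → C_1 maps a triangle to the signed sum of its edges. For instance
  ∂[v_2,v_5,v_7] = [v_5,v_7] − [v_2,v_7] + [v_2,v_5],
  ∂[v_4,v_5,v_6] = [v_5,v_6] − [v_4,v_6] + [v_4,v_5].
This gives a 13×5 integer matrix of rank 5; reducing to Smith normal form yields diagonal entries (1,1,1,1,1).

From H_k ≅ ker(∂_k) / im(∂_{k+1}) we obtain:

  H_0: rank C_0 − rank ∂_1 = 8 − 6 = 2, and the invariant factors of ∂_1 are all 1, so H_0 ≅ Z^2.
  H_1: rank ker ∂_1 − rank ∂_2 = (13 − 6) − 5 = 2, and the invariant factors of ∂_2 are all 1, so H_1 ≅ Z^2.
  H_2: rank ker ∂_2 − rank ∂_3 = (5 − 5) − 0 = 0, and there is no ∂_3, so H_2 ≅ 0.

H_0 ≅ Z^2,  H_1 ≅ Z^2,  H_2 = 0.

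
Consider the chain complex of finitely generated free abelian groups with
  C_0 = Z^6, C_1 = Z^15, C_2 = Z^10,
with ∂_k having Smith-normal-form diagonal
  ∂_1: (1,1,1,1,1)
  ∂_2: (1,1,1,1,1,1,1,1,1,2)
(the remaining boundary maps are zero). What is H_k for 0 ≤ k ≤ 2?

H_0: b_0 = 6 − 0 − 5 = 1; torsion from ∂_1 factors > 1: none. So H_0 = Z.
H_1: b_1 = 15 − 5 − 10 = 0; torsion from ∂_2 factors > 1: [2]. So H_1 = Z/2.
H_2: b_2 = 10 − 10 − 0 = 0; torsion from ∂_3 factors > 1: none. So H_2 = 0.

H_0 = Z,  H_1 = Z/2,  H_2 = 0.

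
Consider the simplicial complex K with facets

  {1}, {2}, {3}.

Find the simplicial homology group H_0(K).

H_0 = Z^3.

Order the vertices as 1 < 2 < 3. Listing each simplex with vertices in this order, K has dimension 0 with simplices:

  0-simplices (3): [1], [2], [3]

so the chain groups are C_0 ≅ Z^3.

Reading off H_k = ker ∂_k / im ∂_{k+1}:

  H_0: rank C_0 − rank ∂_1 = 3 − 0 = 3, and there is no ∂_1, so H_0 ≅ Z^3.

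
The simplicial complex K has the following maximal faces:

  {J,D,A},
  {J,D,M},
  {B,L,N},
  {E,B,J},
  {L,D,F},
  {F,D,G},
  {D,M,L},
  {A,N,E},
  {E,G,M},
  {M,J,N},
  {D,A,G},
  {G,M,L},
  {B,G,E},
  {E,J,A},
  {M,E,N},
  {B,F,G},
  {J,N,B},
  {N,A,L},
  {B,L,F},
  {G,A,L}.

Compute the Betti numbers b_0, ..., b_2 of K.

We work with the vertex ordering A < B < D < E < F < G < J < L < M < N. The simplices of K, each written with vertices in increasing order, are:

  0-simplices (10): A, B, D, E, F, G, J, L, M, N
  1-simplices (30): AD, AE, AG, AJ, AL, AN, BE, BF, BG, BJ, BL, BN, DF, DG, DJ, DL, DM, EG, EJ, EM, EN, FG, FL, GL, GM, JM, JN, LM, LN, MN
  2-simplices (20): ADG, ADJ, AEJ, AEN, AGL, ALN, BEG, BEJ, BFG, BFL, BJN, BLN, DFG, DFL, DJM, DLM, EGM, EMN, GLM, JMN

so the chain groups are C_0 ≅ Z^10, C_1 ≅ Z^30, C_2 ≅ Z^20.

∂_1: C_1 → C_0 maps an edge to its endpoints' difference, ∂[p,q] = q − p. For instance
  ∂AE = E − A.
The 10×30 boundary matrix has rank 9 and Smith normal form diag(1,1,1,1,1,1,1,1,1).

Boundary ∂_2: C_2 → C_1 maps a triangle to the signed sum of its edges. For instance
  ∂AEJ = EJ − AJ + AE,
  ∂DFL = FL − DL + DF.
As a 30×20 matrix over Z this has rank 20, with invariant factors (1,1,1,1,1,1,1,1,1,1,1,1,1,1,1,1,1,1,1,2).

Reading off H_k = ker ∂_k / im ∂_{k+1}:

  H_0: rank C_0 − rank ∂_1 = 10 − 9 = 1, and the invariant factors of ∂_1 are all 1, so H_0 = Z.
  H_1: rank ker ∂_1 − rank ∂_2 = (30 − 9) − 20 = 1, and ∂_2 has invariant factor 2 > 1, so H_1 = Z ⊕ Z/2Z.
  H_2: rank ker ∂_2 − rank ∂_3 = (20 − 20) − 0 = 0, and there is no ∂_3, so H_2 = 0.

(K is a triangulation of the Klein bottle.)

Hence the Betti numbers are b_0 = 1, b_1 = 1, b_2 = 0.

b_0 = 1, b_1 = 1, b_2 = 0.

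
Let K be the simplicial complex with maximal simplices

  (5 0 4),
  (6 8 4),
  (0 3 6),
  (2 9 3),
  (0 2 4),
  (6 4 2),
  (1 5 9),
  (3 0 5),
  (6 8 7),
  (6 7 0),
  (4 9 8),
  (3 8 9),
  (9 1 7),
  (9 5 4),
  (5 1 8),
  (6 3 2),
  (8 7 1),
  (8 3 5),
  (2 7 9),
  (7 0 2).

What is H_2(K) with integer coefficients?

Order the vertices as 0 < 1 < 2 < 3 < 4 < 5 < 6 < 7 < 8 < 9. Listing each simplex with vertices in this order, K has dimension 2 with simplices:

  0-simplices (10): [0], [1], [2], [3], [4], [5], [6], [7], [8], [9]
  1-simplices (30): (30 of them)
  2-simplices (20): (20 of them)

so the chain groups are C_0 ≅ Z^10, C_1 ≅ Z^30, C_2 ≅ Z^20.

The boundary map ∂_1: C_1 → C_0 sends each edge [p,q] (with p < q) to q − p. For instance
  ∂[2,6] = [6] − [2].
As a 10×30 matrix over Z this has rank 9, with invariant factors (1,1,1,1,1,1,1,1,1).

∂_2: C_2 → C_1 acts by ∂[p,q,r] = [q,r] − [p,r] + [p,q]. For instance
  ∂[0,2,4] = [2,4] − [0,4] + [0,2],
  ∂[3,8,9] = [8,9] − [3,9] + [3,8].
This gives a 30×20 integer matrix of rank 20; reducing to Smith normal form yields diagonal entries (1,1,1,1,1,1,1,1,1,1,1,1,1,1,1,1,1,1,1,2).

From H_k ≅ ker(∂_k) / im(∂_{k+1}) we obtain:

  H_2: rank ker ∂_2 − rank ∂_3 = (20 − 20) − 0 = 0, and there is no ∂_3, so H_2 = 0.

(K is a triangulation of the Klein bottle.)

H_2 ≅ 0.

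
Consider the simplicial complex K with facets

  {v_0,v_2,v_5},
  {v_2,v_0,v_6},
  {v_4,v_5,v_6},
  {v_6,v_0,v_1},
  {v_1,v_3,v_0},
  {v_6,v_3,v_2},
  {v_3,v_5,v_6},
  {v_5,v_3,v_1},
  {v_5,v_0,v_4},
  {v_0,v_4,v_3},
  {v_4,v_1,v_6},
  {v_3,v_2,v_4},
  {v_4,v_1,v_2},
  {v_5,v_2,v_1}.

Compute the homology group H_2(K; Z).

Fix the vertex order v_0 < v_1 < v_2 < v_3 < v_4 < v_5 < v_6 and write every simplex with vertices in increasing order. Then dim K = 2 and the simplices of K are:

  0-simplices (7): [v_0], [v_1], [v_2], [v_3], [v_4], [v_5], [v_6]
  1-simplices (21): (21 of them)
  2-simplices (14): (14 of them)

so the chain groups are C_0 ≅ Z^7, C_1 ≅ Z^21, C_2 ≅ Z^14.

Boundary ∂_1: C_1 → C_0 is given by ∂[p,q] = [q] − [p]. For instance
  ∂[v_3,v_5] = [v_5] − [v_3].
The 7×21 boundary matrix has rank 6 and Smith normal form diag(1,1,1,1,1,1).

The boundary map ∂_2: C_2 → C_1 maps a triangle to the signed sum of its edges. For instance
  ∂[v_4,v_5,v_6] = [v_5,v_6] − [v_4,v_6] + [v_4,v_5],
  ∂[v_0,v_4,v_5] = [v_4,v_5] − [v_0,v_5] + [v_0,v_4].
As a 21×14 matrix over Z this has rank 13, with invariant factors (1,1,1,1,1,1,1,1,1,1,1,1,1).

From H_k ≅ ker(∂_k) / im(∂_{k+1}) we obtain:

  H_2: rank ker ∂_2 − rank ∂_3 = (14 − 13) − 0 = 1, and there is no ∂_3, so H_2 = Z.

(K is a triangulation of the torus T^2.)

H_2 ≅ Z.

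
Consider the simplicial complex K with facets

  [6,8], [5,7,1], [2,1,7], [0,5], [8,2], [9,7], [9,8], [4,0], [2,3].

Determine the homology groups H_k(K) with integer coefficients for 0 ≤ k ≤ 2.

Fix the vertex order 0 < 1 < 2 < 3 < 4 < 5 < 6 < 7 < 8 < 9 and write every simplex with vertices in increasing order. Then dim K = 2 and the simplices of K are:

  0-simplices (10): [0], [1], [2], [3], [4], [5], [6], [7], [8], [9]
  1-simplices (12): [0,4], [0,5], [1,2], [1,5], [1,7], [2,3], [2,7], [2,8], [5,7], [6,8], [7,9], [8,9]
  2-simplices (2): [1,2,7], [1,5,7]

so the chain groups are C_0 ≅ Z^10, C_1 ≅ Z^12, C_2 ≅ Z^2.

∂_1: C_1 → C_0 is given by ∂[p,q] = [q] − [p].
The resulting 10×12 matrix has rank 9, and its Smith normal form has invariant factors (1,1,1,1,1,1,1,1,1).

∂_2: C_2 → C_1 maps a triangle to the signed sum of its edges. For instance
  ∂[1,5,7] = [5,7] − [1,7] + [1,5],
  ∂[1,2,7] = [2,7] − [1,7] + [1,2].
The 12×2 boundary matrix has rank 2 and Smith normal form diag(1,1).

From H_k ≅ ker(∂_k) / im(∂_{k+1}) we obtain:

  H_0: rank C_0 − rank ∂_1 = 10 − 9 = 1, and the invariant factors of ∂_1 are all 1, so H_0 = Z.
  H_1: rank ker ∂_1 − rank ∂_2 = (12 − 9) − 2 = 1, and the invariant factors of ∂_2 are all 1, so H_1 = Z.
  H_2: rank ker ∂_2 − rank ∂_3 = (2 − 2) − 0 = 0, and there is no ∂_3, so H_2 = 0.

As a check, the Euler characteristic is 10 − 12 + 2 = 0, which agrees with 1 − 1 + 0 = 0.

H_0 = Z,  H_1 = Z,  H_2 = 0.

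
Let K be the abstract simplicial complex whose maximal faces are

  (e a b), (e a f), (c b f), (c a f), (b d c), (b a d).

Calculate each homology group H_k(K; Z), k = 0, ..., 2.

H_0 ≅ Z,  H_1 ≅ Z,  H_2 = 0.

Fix the vertex order a < b < c < d < e < f and write every simplex with vertices in increasing order. Then dim K = 2 and the simplices of K are:

  0-simplices (6): a, b, c, d, e, f
  1-simplices (12): ab, ac, ad, ae, af, bc, bd, be, bf, cd, cf, ef
  2-simplices (6): abd, abe, acf, aef, bcd, bcf

giving chain groups C_0 ≅ Z^6, C_1 ≅ Z^12, C_2 ≅ Z^6.

∂_1: C_1 → C_0 sends each edge [p,q] (with p < q) to q − p.
This gives a 6×12 integer matrix of rank 5; reducing to Smith normal form yields diagonal entries (1,1,1,1,1).

∂_2: C_2 → C_1 acts by ∂[p,q,r] = [q,r] − [p,r] + [p,q]. For instance
  ∂bcf = cf − bf + bc,
  ∂acf = cf − af + ac.
The resulting 12×6 matrix has rank 6, and its Smith normal form has invariant factors (1,1,1,1,1,1).

Now H_k = ker ∂_k / im ∂_{k+1}, so:

  H_0: rank C_0 − rank ∂_1 = 6 − 5 = 1, and the invariant factors of ∂_1 are all 1, so H_0 = Z.
  H_1: rank ker ∂_1 − rank ∂_2 = (12 − 5) − 6 = 1, and the invariant factors of ∂_2 are all 1, so H_1 = Z.
  H_2: rank ker ∂_2 − rank ∂_3 = (6 − 6) − 0 = 0, and there is no ∂_3, so H_2 = 0.

(K is a triangulation of the cylinder S^1 x I.)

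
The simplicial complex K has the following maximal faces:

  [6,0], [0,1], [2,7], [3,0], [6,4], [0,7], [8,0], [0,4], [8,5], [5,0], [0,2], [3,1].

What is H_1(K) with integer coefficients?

H_1 ≅ Z^4.

Order the vertices as 0 < 1 < 2 < 3 < 4 < 5 < 6 < 7 < 8. Listing each simplex with vertices in this order, K has dimension 1 with simplices:

  0-simplices (9): [0], [1], [2], [3], [4], [5], [6], [7], [8]
  1-simplices (12): [0,1], [0,2], [0,3], [0,4], [0,5], [0,6], [0,7], [0,8], [1,3], [2,7], [4,6], [5,8]

Hence C_0 ≅ Z^9, C_1 ≅ Z^12.

The boundary map ∂_1: C_1 → C_0 maps an edge to its endpoints' difference, ∂[p,q] = q − p. For instance
  ∂[0,3] = [3] − [0].
As a 9×12 matrix over Z this has rank 8, with invariant factors (1,1,1,1,1,1,1,1).

Now H_k = ker ∂_k / im ∂_{k+1}, so:

  H_1: rank ker ∂_1 − rank ∂_2 = (12 − 8) − 0 = 4, and there is no ∂_2, so H_1 = Z^4.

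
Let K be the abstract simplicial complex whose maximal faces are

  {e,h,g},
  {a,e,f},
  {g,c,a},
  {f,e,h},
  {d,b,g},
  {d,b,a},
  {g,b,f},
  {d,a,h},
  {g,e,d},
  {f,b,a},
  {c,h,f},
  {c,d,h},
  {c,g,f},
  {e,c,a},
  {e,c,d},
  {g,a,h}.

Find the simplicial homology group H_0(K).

Take the total order a < b < c < d < e < f < g < h on the vertex set. Then K (dimension 2) consists of the simplices:

  0-simplices (8): a, b, c, d, e, f, g, h
  1-simplices (24): ab, ac, ad, ae, af, ag, ah, bd, bf, bg, cd, ce, cf, cg, ch, de, dg, dh, ef, eg, eh, fg, fh, gh
  2-simplices (16): abd, abf, ace, acg, adh, aef, agh, bdg, bfg, cde, cdh, cfg, cfh, deg, efh, egh

Hence C_0 ≅ Z^8, C_1 ≅ Z^24, C_2 ≅ Z^16.

∂_1: C_1 → C_0 is given by ∂[p,q] = [q] − [p]. For instance
  ∂fh = h − f.
As a 8×24 matrix over Z this has rank 7, with invariant factors (1,1,1,1,1,1,1).

∂_2: C_2 → C_1 maps a triangle to the signed sum of its edges. For instance
  ∂acg = cg − ag + ac,
  ∂deg = eg − dg + de.
The 24×16 boundary matrix has rank 15 and Smith normal form diag(1,1,1,1,1,1,1,1,1,1,1,1,1,1,1).

From H_k ≅ ker(∂_k) / im(∂_{k+1}) we obtain:

  H_0: rank C_0 − rank ∂_1 = 8 − 7 = 1, and the invariant factors of ∂_1 are all 1, so H_0 = Z.

(K is a triangulation of the torus T^2.)

H_0 ≅ Z.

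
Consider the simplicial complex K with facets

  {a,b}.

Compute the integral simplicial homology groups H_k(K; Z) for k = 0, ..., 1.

Order the vertices as a < b. Listing each simplex with vertices in this order, K has dimension 1 with simplices:

  0-simplices (2): a, b
  1-simplices (1): ab

giving chain groups C_0 ≅ Z^2, C_1 ≅ Z^1.

Boundary ∂_1: C_1 → C_0 maps an edge to its endpoints' difference, ∂[p,q] = q − p. For instance
  ∂ab = b − a.
This gives a 2×1 integer matrix of rank 1; reducing to Smith normal form yields diagonal entries (1).

Now H_k = ker ∂_k / im ∂_{k+1}, so:

  H_0: rank C_0 − rank ∂_1 = 2 − 1 = 1, and the invariant factors of ∂_1 are all 1, so H_0 ≅ Z.
  H_1: rank ker ∂_1 − rank ∂_2 = (1 − 1) − 0 = 0, and there is no ∂_2, so H_1 ≅ 0.

H_0 ≅ Z,  H_1 = 0.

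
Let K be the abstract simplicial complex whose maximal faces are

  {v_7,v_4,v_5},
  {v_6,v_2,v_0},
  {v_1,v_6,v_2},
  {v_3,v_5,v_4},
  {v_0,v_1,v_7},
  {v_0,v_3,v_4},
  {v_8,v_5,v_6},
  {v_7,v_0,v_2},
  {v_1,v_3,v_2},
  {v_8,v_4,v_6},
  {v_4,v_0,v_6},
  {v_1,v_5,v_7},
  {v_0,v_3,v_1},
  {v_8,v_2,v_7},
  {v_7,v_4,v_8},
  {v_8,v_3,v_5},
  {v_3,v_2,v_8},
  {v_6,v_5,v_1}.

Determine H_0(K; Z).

We work with the vertex ordering v_0 < v_1 < v_2 < v_3 < v_4 < v_5 < v_6 < v_7 < v_8. The simplices of K, each written with vertices in increasing order, are:

  0-simplices (9): [v_0], [v_1], [v_2], [v_3], [v_4], [v_5], [v_6], [v_7], [v_8]
  1-simplices (27): (27 of them)
  2-simplices (18): (18 of them)

Hence C_0 ≅ Z^9, C_1 ≅ Z^27, C_2 ≅ Z^18.

The boundary map ∂_1: C_1 → C_0 sends each edge [p,q] (with p < q) to q − p. For instance
  ∂[v_7,v_8] = [v_8] − [v_7].
As a 9×27 matrix over Z this has rank 8, with invariant factors (1,1,1,1,1,1,1,1).

Boundary ∂_2: C_2 → C_1 acts by ∂[p,q,r] = [q,r] − [p,r] + [p,q]. For instance
  ∂[v_0,v_1,v_3] = [v_1,v_3] − [v_0,v_3] + [v_0,v_1],
  ∂[v_4,v_6,v_8] = [v_6,v_8] − [v_4,v_8] + [v_4,v_6].
The resulting 27×18 matrix has rank 18, and its Smith normal form has invariant factors (1,1,1,1,1,1,1,1,1,1,1,1,1,1,1,1,1,2).

From H_k ≅ ker(∂_k) / im(∂_{k+1}) we obtain:

  H_0: rank C_0 − rank ∂_1 = 9 − 8 = 1, and the invariant factors of ∂_1 are all 1, so H_0 = Z.

(K is a triangulation of the Klein bottle.)

H_0 ≅ Z.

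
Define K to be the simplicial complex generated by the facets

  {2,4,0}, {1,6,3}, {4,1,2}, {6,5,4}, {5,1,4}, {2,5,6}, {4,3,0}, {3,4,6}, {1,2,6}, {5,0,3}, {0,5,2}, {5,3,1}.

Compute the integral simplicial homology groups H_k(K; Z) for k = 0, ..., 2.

H_0 ≅ Z,  H_1 ≅ Z/2Z,  H_2 = 0.

Fix the vertex order 0 < 1 < 2 < 3 < 4 < 5 < 6 and write every simplex with vertices in increasing order. Then dim K = 2 and the simplices of K are:

  0-simplices (7): [0], [1], [2], [3], [4], [5], [6]
  1-simplices (18): [0,2], [0,3], [0,4], [0,5], [1,2], [1,3], [1,4], [1,5], [1,6], [2,4], [2,5], [2,6], [3,4], [3,5], [3,6], [4,5], [4,6], [5,6]
  2-simplices (12): [0,2,4], [0,2,5], [0,3,4], [0,3,5], [1,2,4], [1,2,6], [1,3,5], [1,3,6], [1,4,5], [2,5,6], [3,4,6], [4,5,6]

so the chain groups are C_0 ≅ Z^7, C_1 ≅ Z^18, C_2 ≅ Z^12.

Boundary ∂_1: C_1 → C_0 sends each edge [p,q] (with p < q) to q − p.
The resulting 7×18 matrix has rank 6, and its Smith normal form has invariant factors (1,1,1,1,1,1).

∂_2: C_2 → C_1 maps a triangle to the signed sum of its edges. For instance
  ∂[2,5,6] = [5,6] − [2,6] + [2,5],
  ∂[0,2,5] = [2,5] − [0,5] + [0,2].
The 18×12 boundary matrix has rank 12 and Smith normal form diag(1,1,1,1,1,1,1,1,1,1,1,2).

Reading off H_k = ker ∂_k / im ∂_{k+1}:

  H_0: rank C_0 − rank ∂_1 = 7 − 6 = 1, and the invariant factors of ∂_1 are all 1, so H_0 = Z.
  H_1: rank ker ∂_1 − rank ∂_2 = (18 − 6) − 12 = 0, and ∂_2 has invariant factor 2 > 1, so H_1 = Z/2Z.
  H_2: rank ker ∂_2 − rank ∂_3 = (12 − 12) − 0 = 0, and there is no ∂_3, so H_2 = 0.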